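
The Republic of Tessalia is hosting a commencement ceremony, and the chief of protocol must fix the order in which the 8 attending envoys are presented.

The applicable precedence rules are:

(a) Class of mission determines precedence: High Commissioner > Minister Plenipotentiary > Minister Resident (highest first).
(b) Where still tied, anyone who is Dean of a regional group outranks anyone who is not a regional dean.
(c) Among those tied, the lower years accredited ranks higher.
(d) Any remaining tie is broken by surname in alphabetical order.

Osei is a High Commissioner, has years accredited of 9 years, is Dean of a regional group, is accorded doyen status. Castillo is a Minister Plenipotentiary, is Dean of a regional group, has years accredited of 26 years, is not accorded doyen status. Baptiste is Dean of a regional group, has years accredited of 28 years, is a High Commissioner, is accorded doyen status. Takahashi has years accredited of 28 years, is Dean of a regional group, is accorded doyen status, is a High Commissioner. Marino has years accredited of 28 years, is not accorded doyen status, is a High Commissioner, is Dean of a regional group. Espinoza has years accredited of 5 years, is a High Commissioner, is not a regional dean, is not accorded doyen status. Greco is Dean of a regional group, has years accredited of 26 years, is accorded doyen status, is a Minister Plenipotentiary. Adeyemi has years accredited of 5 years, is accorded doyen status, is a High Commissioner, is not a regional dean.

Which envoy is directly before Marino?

Baptiste

By class of mission: Osei, Baptiste, Marino, Takahashi, Adeyemi and Espinoza (High Commissioner); then Castillo and Greco (Minister Plenipotentiary).
Among Osei, Baptiste, Marino, Takahashi, Adeyemi and Espinoza, Dean of a regional group before not a regional dean: Osei, Baptiste, Marino and Takahashi (Dean of a regional group) before Adeyemi and Espinoza (not a regional dean).
Among Osei, Baptiste, Marino and Takahashi, by years accredited (lower first): Osei (9 years) before Baptiste, Marino and Takahashi (28 years).
Among Baptiste, Marino and Takahashi, alphabetically by surname: Baptiste before Marino before Takahashi.
Adeyemi and Espinoza both have years accredited 5 years, so the next rule applies.
Among Adeyemi and Espinoza, alphabetically by surname: Adeyemi before Espinoza.
Castillo and Greco are each Dean of a regional group, so the next rule applies.
Castillo and Greco both have years accredited 26 years, so the next rule applies.
Among Castillo and Greco, alphabetically by surname: Castillo before Greco.
Order: Osei, Baptiste, Marino, Takahashi, Adeyemi, Espinoza, Castillo, Greco.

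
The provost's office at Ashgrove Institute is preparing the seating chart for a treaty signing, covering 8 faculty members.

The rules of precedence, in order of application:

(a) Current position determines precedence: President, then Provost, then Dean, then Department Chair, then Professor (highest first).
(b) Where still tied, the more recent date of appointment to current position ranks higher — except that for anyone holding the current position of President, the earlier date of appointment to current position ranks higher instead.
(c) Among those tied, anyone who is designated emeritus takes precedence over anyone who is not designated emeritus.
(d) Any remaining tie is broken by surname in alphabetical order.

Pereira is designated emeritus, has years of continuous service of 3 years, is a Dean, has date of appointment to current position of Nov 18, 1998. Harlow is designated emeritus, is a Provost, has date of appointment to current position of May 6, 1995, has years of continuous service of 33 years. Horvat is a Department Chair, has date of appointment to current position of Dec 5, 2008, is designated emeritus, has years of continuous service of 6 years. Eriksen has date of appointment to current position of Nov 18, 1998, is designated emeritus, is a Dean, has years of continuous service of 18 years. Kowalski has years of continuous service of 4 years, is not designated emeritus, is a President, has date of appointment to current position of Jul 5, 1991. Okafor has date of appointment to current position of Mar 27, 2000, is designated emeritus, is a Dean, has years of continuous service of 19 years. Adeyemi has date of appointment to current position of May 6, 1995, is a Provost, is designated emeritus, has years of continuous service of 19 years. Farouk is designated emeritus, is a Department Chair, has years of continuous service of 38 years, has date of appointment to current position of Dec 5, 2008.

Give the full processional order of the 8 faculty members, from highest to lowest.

By current position: Kowalski (President); then Adeyemi and Harlow (Provost); then Okafor, Eriksen and Pereira (Dean); then Farouk and Horvat (Department Chair).
Adeyemi and Harlow both have date of appointment to current position May 6, 1995, so the next rule applies.
Adeyemi and Harlow are each designated emeritus, so the next rule applies.
Among Adeyemi and Harlow, alphabetically by surname: Adeyemi before Harlow.
Among Okafor, Eriksen and Pereira, by date of appointment to current position (later first): Okafor (Mar 27, 2000) before Eriksen and Pereira (Nov 18, 1998).
Eriksen and Pereira are each designated emeritus, so the next rule applies.
Among Eriksen and Pereira, alphabetically by surname: Eriksen before Pereira.
Farouk and Horvat both have date of appointment to current position Dec 5, 2008, so the next rule applies.
Farouk and Horvat are each designated emeritus, so the next rule applies.
Among Farouk and Horvat, alphabetically by surname: Farouk before Horvat.
Full order: Kowalski, Adeyemi, Harlow, Okafor, Eriksen, Pereira, Farouk, Horvat.

Kowalski, Adeyemi, Harlow, Okafor, Eriksen, Pereira, Farouk, Horvat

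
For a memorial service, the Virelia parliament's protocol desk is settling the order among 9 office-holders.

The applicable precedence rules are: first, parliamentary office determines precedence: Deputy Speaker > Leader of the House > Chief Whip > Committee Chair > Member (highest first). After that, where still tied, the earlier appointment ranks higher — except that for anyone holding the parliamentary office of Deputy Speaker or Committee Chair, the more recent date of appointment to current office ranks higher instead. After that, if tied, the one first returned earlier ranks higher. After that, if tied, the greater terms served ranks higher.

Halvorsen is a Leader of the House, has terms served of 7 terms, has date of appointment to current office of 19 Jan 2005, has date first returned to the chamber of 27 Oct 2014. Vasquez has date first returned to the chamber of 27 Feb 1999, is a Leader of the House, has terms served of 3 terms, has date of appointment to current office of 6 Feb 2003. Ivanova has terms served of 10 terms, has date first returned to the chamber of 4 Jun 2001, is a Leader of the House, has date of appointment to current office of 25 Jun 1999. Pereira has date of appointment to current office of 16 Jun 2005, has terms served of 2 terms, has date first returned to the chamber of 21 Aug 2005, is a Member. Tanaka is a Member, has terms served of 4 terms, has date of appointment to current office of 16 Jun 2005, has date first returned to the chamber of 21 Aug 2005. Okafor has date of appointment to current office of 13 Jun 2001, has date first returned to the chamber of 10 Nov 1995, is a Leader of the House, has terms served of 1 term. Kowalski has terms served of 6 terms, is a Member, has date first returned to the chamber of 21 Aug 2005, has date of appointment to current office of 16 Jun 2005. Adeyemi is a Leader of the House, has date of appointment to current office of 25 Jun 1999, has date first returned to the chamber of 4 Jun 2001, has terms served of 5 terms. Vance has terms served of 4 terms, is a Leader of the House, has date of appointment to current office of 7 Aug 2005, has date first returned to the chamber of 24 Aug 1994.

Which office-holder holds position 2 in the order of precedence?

By parliamentary office: Ivanova, Adeyemi, Okafor, Vasquez, Halvorsen and Vance (Leader of the House); then Kowalski, Tanaka and Pereira (Member).
Among Ivanova, Adeyemi, Okafor, Vasquez, Halvorsen and Vance, by date of appointment to current office (earlier first): Ivanova and Adeyemi (25 Jun 1999) before Okafor (13 Jun 2001) before Vasquez (6 Feb 2003) before Halvorsen (19 Jan 2005) before Vance (7 Aug 2005).
Ivanova and Adeyemi both have date first returned to the chamber 4 Jun 2001, so the next rule applies.
Among Ivanova and Adeyemi, by terms served (higher first): Ivanova (10 terms) before Adeyemi (5 terms).
Kowalski, Tanaka and Pereira all have date of appointment to current office 16 Jun 2005, so the next rule applies.
Kowalski, Tanaka and Pereira all have date first returned to the chamber 21 Aug 2005, so the next rule applies.
Among Kowalski, Tanaka and Pereira, by terms served (higher first): Kowalski (6 terms) before Tanaka (4 terms) before Pereira (2 terms).
Order: Ivanova, Adeyemi, Okafor, Vasquez, Halvorsen, Vance, Kowalski, Tanaka, Pereira.

Adeyemi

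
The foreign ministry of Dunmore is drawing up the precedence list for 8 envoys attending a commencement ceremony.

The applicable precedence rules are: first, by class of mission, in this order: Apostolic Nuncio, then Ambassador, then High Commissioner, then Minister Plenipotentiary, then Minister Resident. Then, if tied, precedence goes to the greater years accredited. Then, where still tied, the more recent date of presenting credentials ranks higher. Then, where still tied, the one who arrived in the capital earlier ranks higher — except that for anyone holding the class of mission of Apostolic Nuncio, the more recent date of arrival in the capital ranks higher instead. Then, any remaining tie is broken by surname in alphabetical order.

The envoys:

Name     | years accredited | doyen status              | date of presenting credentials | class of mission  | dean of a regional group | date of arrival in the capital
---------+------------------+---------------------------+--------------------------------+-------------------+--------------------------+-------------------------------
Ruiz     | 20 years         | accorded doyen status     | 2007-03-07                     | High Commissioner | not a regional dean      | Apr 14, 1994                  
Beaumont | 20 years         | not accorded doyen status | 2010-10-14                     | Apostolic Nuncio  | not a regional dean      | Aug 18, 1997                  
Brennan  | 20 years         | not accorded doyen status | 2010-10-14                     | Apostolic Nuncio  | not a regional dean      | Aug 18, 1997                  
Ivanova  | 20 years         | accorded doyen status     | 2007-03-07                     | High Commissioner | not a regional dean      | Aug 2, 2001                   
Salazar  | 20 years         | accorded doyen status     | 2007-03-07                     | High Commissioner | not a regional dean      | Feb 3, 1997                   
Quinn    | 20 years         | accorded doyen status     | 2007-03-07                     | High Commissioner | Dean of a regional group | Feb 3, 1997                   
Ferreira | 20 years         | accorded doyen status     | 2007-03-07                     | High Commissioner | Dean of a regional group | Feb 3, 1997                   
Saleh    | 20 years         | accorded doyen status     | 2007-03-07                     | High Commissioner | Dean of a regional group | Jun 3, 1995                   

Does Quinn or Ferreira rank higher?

Ferreira

By class of mission: Beaumont and Brennan (Apostolic Nuncio); then Ruiz, Saleh, Ferreira, Quinn, Salazar and Ivanova (High Commissioner).
Beaumont and Brennan both have years accredited 20 years, so the next rule applies.
Beaumont and Brennan both have date of presenting credentials 2010-10-14, so the next rule applies.
Beaumont and Brennan both have date of arrival in the capital Aug 18, 1997, so the next rule applies.
Among Beaumont and Brennan, alphabetically by surname: Beaumont before Brennan.
Ruiz, Saleh, Ferreira, Quinn, Salazar and Ivanova all have years accredited 20 years, so the next rule applies.
Ruiz, Saleh, Ferreira, Quinn, Salazar and Ivanova all have date of presenting credentials 2007-03-07, so the next rule applies.
Among Ruiz, Saleh, Ferreira, Quinn, Salazar and Ivanova, by date of arrival in the capital (earlier first): Ruiz (Apr 14, 1994) before Saleh (Jun 3, 1995) before Ferreira, Quinn and Salazar (Feb 3, 1997) before Ivanova (Aug 2, 2001).
Among Ferreira, Quinn and Salazar, alphabetically by surname: Ferreira before Quinn before Salazar.
So Ferreira takes precedence.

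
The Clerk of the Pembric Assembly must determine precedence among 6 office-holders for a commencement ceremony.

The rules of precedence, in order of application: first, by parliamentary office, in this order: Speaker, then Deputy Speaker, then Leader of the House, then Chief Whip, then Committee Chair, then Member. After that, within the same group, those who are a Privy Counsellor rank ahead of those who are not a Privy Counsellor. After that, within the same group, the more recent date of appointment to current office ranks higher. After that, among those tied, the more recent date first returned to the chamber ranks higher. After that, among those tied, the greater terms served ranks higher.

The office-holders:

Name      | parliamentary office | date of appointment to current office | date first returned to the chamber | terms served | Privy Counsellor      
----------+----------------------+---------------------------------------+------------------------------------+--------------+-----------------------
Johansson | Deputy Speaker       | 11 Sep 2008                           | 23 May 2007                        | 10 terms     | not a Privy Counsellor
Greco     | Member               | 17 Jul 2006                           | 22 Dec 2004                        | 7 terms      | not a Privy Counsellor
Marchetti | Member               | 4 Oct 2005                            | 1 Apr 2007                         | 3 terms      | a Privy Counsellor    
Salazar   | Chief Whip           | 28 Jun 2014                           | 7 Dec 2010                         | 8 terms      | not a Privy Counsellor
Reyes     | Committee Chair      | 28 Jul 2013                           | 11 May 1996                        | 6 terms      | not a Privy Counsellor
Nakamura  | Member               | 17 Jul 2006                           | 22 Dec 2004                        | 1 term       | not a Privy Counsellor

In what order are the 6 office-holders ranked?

Johansson, Salazar, Reyes, Marchetti, Greco, Nakamura

By parliamentary office: Johansson (Deputy Speaker); then Salazar (Chief Whip); then Reyes (Committee Chair); then Marchetti, Greco and Nakamura (Member).
Among Marchetti, Greco and Nakamura, a Privy Counsellor before not a Privy Counsellor: Marchetti (a Privy Counsellor) before Greco and Nakamura (not a Privy Counsellor).
Greco and Nakamura both have date of appointment to current office 17 Jul 2006, so the next rule applies.
Greco and Nakamura both have date first returned to the chamber 22 Dec 2004, so the next rule applies.
Among Greco and Nakamura, by terms served (higher first): Greco (7 terms) before Nakamura (1 term).
Full order: Johansson, Salazar, Reyes, Marchetti, Greco, Nakamura.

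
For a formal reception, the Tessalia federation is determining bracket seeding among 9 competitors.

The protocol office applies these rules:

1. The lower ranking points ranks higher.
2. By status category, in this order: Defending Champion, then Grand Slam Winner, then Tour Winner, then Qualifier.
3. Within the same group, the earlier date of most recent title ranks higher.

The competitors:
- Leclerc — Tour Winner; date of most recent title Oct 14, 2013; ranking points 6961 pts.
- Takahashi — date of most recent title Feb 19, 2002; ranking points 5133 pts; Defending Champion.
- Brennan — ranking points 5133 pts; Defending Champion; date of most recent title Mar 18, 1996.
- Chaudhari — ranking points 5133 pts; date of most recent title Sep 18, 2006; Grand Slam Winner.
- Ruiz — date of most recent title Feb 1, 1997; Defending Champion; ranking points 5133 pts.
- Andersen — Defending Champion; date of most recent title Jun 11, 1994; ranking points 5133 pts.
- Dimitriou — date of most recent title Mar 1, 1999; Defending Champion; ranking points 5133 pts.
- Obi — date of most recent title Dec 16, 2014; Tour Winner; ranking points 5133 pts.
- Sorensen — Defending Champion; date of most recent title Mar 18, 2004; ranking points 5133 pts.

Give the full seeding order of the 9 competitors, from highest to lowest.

By ranking points (lower first): Andersen, Brennan, Ruiz, Dimitriou, Takahashi, Sorensen, Chaudhari and Obi (each 5133 pts); then Leclerc (6961 pts).
Among Andersen, Brennan, Ruiz, Dimitriou, Takahashi, Sorensen, Chaudhari and Obi, by status category: Andersen, Brennan, Ruiz, Dimitriou, Takahashi and Sorensen (Defending Champion) before Chaudhari (Grand Slam Winner) before Obi (Tour Winner).
Among Andersen, Brennan, Ruiz, Dimitriou, Takahashi and Sorensen, by date of most recent title (earlier first): Andersen (Jun 11, 1994) before Brennan (Mar 18, 1996) before Ruiz (Feb 1, 1997) before Dimitriou (Mar 1, 1999) before Takahashi (Feb 19, 2002) before Sorensen (Mar 18, 2004).
Full order: Andersen, Brennan, Ruiz, Dimitriou, Takahashi, Sorensen, Chaudhari, Obi, Leclerc.

Andersen, Brennan, Ruiz, Dimitriou, Takahashi, Sorensen, Chaudhari, Obi, Leclerc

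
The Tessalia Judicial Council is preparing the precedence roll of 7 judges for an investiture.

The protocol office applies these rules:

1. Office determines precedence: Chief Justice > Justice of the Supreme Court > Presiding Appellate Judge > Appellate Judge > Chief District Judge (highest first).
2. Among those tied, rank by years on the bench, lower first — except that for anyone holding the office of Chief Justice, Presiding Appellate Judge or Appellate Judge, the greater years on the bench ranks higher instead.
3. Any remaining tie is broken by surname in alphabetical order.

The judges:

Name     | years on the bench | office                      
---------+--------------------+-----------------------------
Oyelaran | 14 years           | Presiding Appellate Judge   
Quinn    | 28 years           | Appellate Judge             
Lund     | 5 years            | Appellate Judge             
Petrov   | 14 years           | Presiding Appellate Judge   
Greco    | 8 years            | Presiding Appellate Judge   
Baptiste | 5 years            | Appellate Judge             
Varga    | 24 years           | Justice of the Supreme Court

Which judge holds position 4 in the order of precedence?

By office: Varga (Justice of the Supreme Court); then Oyelaran, Petrov and Greco (Presiding Appellate Judge); then Quinn, Baptiste and Lund (Appellate Judge).
Among Oyelaran, Petrov and Greco, by years on the bench (higher first) (reversed rule for this group): Oyelaran and Petrov (14 years) before Greco (8 years).
Among Oyelaran and Petrov, alphabetically by surname: Oyelaran before Petrov.
Among Quinn, Baptiste and Lund, by years on the bench (higher first) (reversed rule for this group): Quinn (28 years) before Baptiste and Lund (5 years).
Among Baptiste and Lund, alphabetically by surname: Baptiste before Lund.
Order: Varga, Oyelaran, Petrov, Greco, Quinn, Baptiste, Lund.

Greco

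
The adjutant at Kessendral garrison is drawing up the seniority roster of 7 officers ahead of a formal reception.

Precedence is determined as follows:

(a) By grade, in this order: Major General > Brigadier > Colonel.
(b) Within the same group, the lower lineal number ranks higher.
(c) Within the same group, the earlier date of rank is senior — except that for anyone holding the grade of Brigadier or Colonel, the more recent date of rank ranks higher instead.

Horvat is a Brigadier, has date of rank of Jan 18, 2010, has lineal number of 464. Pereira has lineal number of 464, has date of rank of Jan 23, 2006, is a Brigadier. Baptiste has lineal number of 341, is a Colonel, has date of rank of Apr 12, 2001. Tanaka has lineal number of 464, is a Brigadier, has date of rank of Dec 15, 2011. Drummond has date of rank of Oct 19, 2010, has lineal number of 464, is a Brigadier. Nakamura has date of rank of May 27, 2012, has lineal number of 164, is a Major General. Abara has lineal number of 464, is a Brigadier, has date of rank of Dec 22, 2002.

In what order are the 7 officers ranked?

By grade: Nakamura (Major General); then Tanaka, Drummond, Horvat, Pereira and Abara (Brigadier); then Baptiste (Colonel).
Tanaka, Drummond, Horvat, Pereira and Abara all have lineal number 464, so the next rule applies.
Among Tanaka, Drummond, Horvat, Pereira and Abara, by date of rank (later first) (reversed rule for this group): Tanaka (Dec 15, 2011) before Drummond (Oct 19, 2010) before Horvat (Jan 18, 2010) before Pereira (Jan 23, 2006) before Abara (Dec 22, 2002).
Full order: Nakamura, Tanaka, Drummond, Horvat, Pereira, Abara, Baptiste.

Nakamura, Tanaka, Drummond, Horvat, Pereira, Abara, Baptiste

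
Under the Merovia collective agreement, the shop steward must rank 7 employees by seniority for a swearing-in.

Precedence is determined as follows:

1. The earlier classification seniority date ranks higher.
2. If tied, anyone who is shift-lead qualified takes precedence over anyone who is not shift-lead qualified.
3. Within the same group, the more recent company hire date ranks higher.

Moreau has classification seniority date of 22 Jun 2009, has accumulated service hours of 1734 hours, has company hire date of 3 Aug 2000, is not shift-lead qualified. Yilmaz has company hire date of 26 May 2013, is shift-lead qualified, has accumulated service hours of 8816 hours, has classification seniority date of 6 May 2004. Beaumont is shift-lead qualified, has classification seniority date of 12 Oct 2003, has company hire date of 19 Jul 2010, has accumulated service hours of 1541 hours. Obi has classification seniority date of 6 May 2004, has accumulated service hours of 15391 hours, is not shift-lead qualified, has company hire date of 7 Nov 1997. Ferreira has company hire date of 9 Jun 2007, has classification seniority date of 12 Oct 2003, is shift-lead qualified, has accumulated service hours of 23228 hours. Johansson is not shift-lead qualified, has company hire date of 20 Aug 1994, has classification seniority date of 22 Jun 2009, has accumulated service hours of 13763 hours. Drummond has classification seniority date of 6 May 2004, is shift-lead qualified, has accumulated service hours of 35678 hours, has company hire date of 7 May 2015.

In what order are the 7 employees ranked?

Beaumont, Ferreira, Drummond, Yilmaz, Obi, Moreau, Johansson

By classification seniority date (earlier first): Beaumont and Ferreira (both 12 Oct 2003); then Drummond, Yilmaz and Obi (each 6 May 2004); then Moreau and Johansson (both 22 Jun 2009).
Beaumont and Ferreira are each shift-lead qualified, so the next rule applies.
Among Beaumont and Ferreira, by company hire date (later first): Beaumont (19 Jul 2010) before Ferreira (9 Jun 2007).
Among Drummond, Yilmaz and Obi, shift-lead qualified before not shift-lead qualified: Drummond and Yilmaz (shift-lead qualified) before Obi (not shift-lead qualified).
Among Drummond and Yilmaz, by company hire date (later first): Drummond (7 May 2015) before Yilmaz (26 May 2013).
Moreau and Johansson are each not shift-lead qualified, so the next rule applies.
Among Moreau and Johansson, by company hire date (later first): Moreau (3 Aug 2000) before Johansson (20 Aug 1994).
Full order: Beaumont, Ferreira, Drummond, Yilmaz, Obi, Moreau, Johansson.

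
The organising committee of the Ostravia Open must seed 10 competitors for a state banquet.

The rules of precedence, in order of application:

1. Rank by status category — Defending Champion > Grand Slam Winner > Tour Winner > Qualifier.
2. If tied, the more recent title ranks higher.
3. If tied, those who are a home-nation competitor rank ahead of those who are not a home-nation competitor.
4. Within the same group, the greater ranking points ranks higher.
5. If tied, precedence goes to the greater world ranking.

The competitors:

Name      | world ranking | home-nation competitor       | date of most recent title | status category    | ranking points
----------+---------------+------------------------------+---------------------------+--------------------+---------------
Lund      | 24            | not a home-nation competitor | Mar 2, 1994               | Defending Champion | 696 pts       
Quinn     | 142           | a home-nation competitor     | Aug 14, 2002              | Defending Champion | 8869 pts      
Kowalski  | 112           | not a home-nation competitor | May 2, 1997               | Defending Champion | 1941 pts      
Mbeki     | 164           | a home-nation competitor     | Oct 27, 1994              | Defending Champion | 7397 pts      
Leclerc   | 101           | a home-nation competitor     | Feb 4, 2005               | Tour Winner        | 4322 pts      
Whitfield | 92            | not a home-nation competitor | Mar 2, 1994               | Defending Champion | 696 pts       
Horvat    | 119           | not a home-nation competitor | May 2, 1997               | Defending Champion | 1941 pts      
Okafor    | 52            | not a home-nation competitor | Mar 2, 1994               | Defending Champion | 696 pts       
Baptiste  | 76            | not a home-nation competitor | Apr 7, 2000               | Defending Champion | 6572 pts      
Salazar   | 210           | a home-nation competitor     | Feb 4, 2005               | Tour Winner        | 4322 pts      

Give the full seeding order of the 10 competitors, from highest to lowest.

By status category: Quinn, Baptiste, Horvat, Kowalski, Mbeki, Whitfield, Okafor and Lund (Defending Champion); then Salazar and Leclerc (Tour Winner).
Among Quinn, Baptiste, Horvat, Kowalski, Mbeki, Whitfield, Okafor and Lund, by date of most recent title (later first): Quinn (Aug 14, 2002) before Baptiste (Apr 7, 2000) before Horvat and Kowalski (May 2, 1997) before Mbeki (Oct 27, 1994) before Whitfield, Okafor and Lund (Mar 2, 1994).
Horvat and Kowalski are each not a home-nation competitor, so the next rule applies.
Horvat and Kowalski both have ranking points 1941 pts, so the next rule applies.
Among Horvat and Kowalski, by world ranking (higher first): Horvat (119) before Kowalski (112).
Whitfield, Okafor and Lund are each not a home-nation competitor, so the next rule applies.
Whitfield, Okafor and Lund all have ranking points 696 pts, so the next rule applies.
Among Whitfield, Okafor and Lund, by world ranking (higher first): Whitfield (92) before Okafor (52) before Lund (24).
Salazar and Leclerc both have date of most recent title Feb 4, 2005, so the next rule applies.
Salazar and Leclerc are each a home-nation competitor, so the next rule applies.
Salazar and Leclerc both have ranking points 4322 pts, so the next rule applies.
Among Salazar and Leclerc, by world ranking (higher first): Salazar (210) before Leclerc (101).
Full order: Quinn, Baptiste, Horvat, Kowalski, Mbeki, Whitfield, Okafor, Lund, Salazar, Leclerc.

Quinn, Baptiste, Horvat, Kowalski, Mbeki, Whitfield, Okafor, Lund, Salazar, Leclerc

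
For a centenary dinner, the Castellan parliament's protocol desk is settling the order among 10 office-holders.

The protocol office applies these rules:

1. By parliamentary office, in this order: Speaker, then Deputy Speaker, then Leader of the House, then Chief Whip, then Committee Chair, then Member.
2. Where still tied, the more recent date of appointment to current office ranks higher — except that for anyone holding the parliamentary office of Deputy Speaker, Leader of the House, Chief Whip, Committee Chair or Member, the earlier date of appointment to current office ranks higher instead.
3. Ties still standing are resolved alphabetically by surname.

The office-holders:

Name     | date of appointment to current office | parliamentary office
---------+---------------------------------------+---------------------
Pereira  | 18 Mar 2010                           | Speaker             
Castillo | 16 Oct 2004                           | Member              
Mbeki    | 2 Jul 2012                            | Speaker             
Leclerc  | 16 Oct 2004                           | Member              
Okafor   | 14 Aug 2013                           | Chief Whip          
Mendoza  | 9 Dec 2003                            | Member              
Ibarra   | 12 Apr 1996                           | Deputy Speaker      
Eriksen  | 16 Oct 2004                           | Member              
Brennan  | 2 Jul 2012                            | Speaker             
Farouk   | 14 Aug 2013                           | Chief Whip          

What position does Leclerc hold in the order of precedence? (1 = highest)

10

By parliamentary office: Brennan, Mbeki and Pereira (Speaker); then Ibarra (Deputy Speaker); then Farouk and Okafor (Chief Whip); then Mendoza, Castillo, Eriksen and Leclerc (Member).
Among Brennan, Mbeki and Pereira, by date of appointment to current office (later first): Brennan and Mbeki (2 Jul 2012) before Pereira (18 Mar 2010).
Among Brennan and Mbeki, alphabetically by surname: Brennan before Mbeki.
Farouk and Okafor both have date of appointment to current office 14 Aug 2013, so the next rule applies.
Among Farouk and Okafor, alphabetically by surname: Farouk before Okafor.
Among Mendoza, Castillo, Eriksen and Leclerc, by date of appointment to current office (earlier first) (reversed rule for this group): Mendoza (9 Dec 2003) before Castillo, Eriksen and Leclerc (16 Oct 2004).
Among Castillo, Eriksen and Leclerc, alphabetically by surname: Castillo before Eriksen before Leclerc.
Order: Brennan, Mbeki, Pereira, Ibarra, Farouk, Okafor, Mendoza, Castillo, Eriksen, Leclerc. So position 10.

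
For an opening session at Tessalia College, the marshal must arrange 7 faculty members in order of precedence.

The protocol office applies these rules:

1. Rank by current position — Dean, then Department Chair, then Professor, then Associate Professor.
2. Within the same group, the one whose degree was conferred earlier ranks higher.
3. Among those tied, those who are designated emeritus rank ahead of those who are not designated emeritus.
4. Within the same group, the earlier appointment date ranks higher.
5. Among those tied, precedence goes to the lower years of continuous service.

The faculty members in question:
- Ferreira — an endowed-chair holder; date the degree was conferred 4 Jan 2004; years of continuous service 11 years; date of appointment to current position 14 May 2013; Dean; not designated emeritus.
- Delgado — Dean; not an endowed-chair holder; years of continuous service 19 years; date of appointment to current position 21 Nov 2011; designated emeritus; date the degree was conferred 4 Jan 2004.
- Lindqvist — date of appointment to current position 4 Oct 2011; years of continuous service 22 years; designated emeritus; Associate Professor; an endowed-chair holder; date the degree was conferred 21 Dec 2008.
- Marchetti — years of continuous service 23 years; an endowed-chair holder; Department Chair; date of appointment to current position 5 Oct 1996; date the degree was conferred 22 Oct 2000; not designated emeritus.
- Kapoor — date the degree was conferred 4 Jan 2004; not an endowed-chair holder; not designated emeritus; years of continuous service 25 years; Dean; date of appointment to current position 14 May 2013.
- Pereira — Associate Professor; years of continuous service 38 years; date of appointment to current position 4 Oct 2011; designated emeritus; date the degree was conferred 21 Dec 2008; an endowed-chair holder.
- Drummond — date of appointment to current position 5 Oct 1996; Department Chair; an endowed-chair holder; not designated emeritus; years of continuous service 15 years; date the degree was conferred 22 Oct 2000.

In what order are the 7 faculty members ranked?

By current position: Delgado, Ferreira and Kapoor (Dean); then Drummond and Marchetti (Department Chair); then Lindqvist and Pereira (Associate Professor).
Delgado, Ferreira and Kapoor all have date the degree was conferred 4 Jan 2004, so the next rule applies.
Among Delgado, Ferreira and Kapoor, designated emeritus before not designated emeritus: Delgado (designated emeritus) before Ferreira and Kapoor (not designated emeritus).
Ferreira and Kapoor both have date of appointment to current position 14 May 2013, so the next rule applies.
Among Ferreira and Kapoor, by years of continuous service (lower first): Ferreira (11 years) before Kapoor (25 years).
Drummond and Marchetti both have date the degree was conferred 22 Oct 2000, so the next rule applies.
Drummond and Marchetti are each not designated emeritus, so the next rule applies.
Drummond and Marchetti both have date of appointment to current position 5 Oct 1996, so the next rule applies.
Among Drummond and Marchetti, by years of continuous service (lower first): Drummond (15 years) before Marchetti (23 years).
Lindqvist and Pereira both have date the degree was conferred 21 Dec 2008, so the next rule applies.
Lindqvist and Pereira are each designated emeritus, so the next rule applies.
Lindqvist and Pereira both have date of appointment to current position 4 Oct 2011, so the next rule applies.
Among Lindqvist and Pereira, by years of continuous service (lower first): Lindqvist (22 years) before Pereira (38 years).
Full order: Delgado, Ferreira, Kapoor, Drummond, Marchetti, Lindqvist, Pereira.

Delgado, Ferreira, Kapoor, Drummond, Marchetti, Lindqvist, Pereira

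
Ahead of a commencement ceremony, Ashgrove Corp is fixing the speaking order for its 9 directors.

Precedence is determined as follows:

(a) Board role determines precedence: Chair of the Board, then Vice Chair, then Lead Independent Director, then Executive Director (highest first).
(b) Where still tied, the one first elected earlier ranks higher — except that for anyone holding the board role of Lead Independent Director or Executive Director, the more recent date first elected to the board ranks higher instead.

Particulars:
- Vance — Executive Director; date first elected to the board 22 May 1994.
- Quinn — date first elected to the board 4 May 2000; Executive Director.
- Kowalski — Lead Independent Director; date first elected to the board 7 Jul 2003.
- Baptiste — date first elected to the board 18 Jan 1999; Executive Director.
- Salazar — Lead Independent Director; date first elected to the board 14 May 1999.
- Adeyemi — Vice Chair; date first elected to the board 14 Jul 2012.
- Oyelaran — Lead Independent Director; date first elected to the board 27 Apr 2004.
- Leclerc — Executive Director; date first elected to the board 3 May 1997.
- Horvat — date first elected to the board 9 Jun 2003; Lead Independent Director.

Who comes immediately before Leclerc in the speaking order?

Baptiste

By board role: Adeyemi (Vice Chair); then Oyelaran, Kowalski, Horvat and Salazar (Lead Independent Director); then Quinn, Baptiste, Leclerc and Vance (Executive Director).
Among Oyelaran, Kowalski, Horvat and Salazar, by date first elected to the board (later first) (reversed rule for this group): Oyelaran (27 Apr 2004) before Kowalski (7 Jul 2003) before Horvat (9 Jun 2003) before Salazar (14 May 1999).
Among Quinn, Baptiste, Leclerc and Vance, by date first elected to the board (later first) (reversed rule for this group): Quinn (4 May 2000) before Baptiste (18 Jan 1999) before Leclerc (3 May 1997) before Vance (22 May 1994).
Order: Adeyemi, Oyelaran, Kowalski, Horvat, Salazar, Quinn, Baptiste, Leclerc, Vance.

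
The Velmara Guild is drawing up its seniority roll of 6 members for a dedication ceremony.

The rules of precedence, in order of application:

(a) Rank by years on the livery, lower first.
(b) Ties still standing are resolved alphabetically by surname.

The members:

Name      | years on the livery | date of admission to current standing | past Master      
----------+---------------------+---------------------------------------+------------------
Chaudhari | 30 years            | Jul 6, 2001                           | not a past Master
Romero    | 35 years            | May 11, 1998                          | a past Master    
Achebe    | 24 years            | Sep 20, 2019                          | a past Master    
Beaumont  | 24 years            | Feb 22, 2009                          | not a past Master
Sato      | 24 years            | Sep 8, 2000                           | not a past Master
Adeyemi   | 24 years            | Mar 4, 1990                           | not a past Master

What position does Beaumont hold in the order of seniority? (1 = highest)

By years on the livery (lower first): Achebe, Adeyemi, Beaumont and Sato (each 24 years); then Chaudhari (30 years); then Romero (35 years).
Among Achebe, Adeyemi, Beaumont and Sato, alphabetically by surname: Achebe before Adeyemi before Beaumont before Sato.
Order: Achebe, Adeyemi, Beaumont, Sato, Chaudhari, Romero. So position 3.

3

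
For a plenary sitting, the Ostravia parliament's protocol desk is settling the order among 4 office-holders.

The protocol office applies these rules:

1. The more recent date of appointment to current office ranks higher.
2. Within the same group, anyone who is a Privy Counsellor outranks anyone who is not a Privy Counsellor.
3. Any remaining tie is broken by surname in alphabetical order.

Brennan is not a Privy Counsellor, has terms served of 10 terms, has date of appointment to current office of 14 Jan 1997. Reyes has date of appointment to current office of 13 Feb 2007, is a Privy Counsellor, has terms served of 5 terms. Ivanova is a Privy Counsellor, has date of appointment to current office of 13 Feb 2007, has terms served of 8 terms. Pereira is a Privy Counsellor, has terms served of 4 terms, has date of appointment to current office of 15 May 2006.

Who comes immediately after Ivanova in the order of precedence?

By date of appointment to current office (later first): Ivanova and Reyes (both 13 Feb 2007); then Pereira (15 May 2006); then Brennan (14 Jan 1997).
Ivanova and Reyes are each a Privy Counsellor, so the next rule applies.
Among Ivanova and Reyes, alphabetically by surname: Ivanova before Reyes.
Order: Ivanova, Reyes, Pereira, Brennan.

Reyes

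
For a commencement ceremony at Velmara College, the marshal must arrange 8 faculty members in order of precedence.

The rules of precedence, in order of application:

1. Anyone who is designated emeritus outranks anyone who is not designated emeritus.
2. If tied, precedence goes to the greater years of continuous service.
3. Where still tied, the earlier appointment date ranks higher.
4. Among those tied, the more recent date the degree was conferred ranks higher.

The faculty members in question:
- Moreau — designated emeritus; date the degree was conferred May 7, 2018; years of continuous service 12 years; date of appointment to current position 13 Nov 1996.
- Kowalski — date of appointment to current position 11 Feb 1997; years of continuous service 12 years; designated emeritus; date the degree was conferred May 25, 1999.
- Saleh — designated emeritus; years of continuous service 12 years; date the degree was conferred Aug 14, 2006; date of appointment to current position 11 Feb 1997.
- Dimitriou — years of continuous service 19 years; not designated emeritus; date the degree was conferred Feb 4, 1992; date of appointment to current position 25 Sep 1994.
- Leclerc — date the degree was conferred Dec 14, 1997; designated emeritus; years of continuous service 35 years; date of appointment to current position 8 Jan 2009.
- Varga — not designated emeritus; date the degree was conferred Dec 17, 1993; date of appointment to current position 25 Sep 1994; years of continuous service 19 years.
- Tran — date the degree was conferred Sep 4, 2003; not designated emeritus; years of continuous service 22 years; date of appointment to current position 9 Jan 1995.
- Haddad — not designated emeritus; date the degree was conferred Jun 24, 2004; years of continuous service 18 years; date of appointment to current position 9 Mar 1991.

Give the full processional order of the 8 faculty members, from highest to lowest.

Leclerc, Moreau, Saleh, Kowalski, Tran, Varga, Dimitriou, Haddad

By the first rule: Leclerc, Moreau, Saleh and Kowalski (each designated emeritus); then Tran, Varga, Dimitriou and Haddad (each not designated emeritus).
Among Leclerc, Moreau, Saleh and Kowalski, by years of continuous service (higher first): Leclerc (35 years) before Moreau, Saleh and Kowalski (12 years).
Among Moreau, Saleh and Kowalski, by date of appointment to current position (earlier first): Moreau (13 Nov 1996) before Saleh and Kowalski (11 Feb 1997).
Among Saleh and Kowalski, by date the degree was conferred (later first): Saleh (Aug 14, 2006) before Kowalski (May 25, 1999).
Among Tran, Varga, Dimitriou and Haddad, by years of continuous service (higher first): Tran (22 years) before Varga and Dimitriou (19 years) before Haddad (18 years).
Varga and Dimitriou both have date of appointment to current position 25 Sep 1994, so the next rule applies.
Among Varga and Dimitriou, by date the degree was conferred (later first): Varga (Dec 17, 1993) before Dimitriou (Feb 4, 1992).
Full order: Leclerc, Moreau, Saleh, Kowalski, Tran, Varga, Dimitriou, Haddad.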